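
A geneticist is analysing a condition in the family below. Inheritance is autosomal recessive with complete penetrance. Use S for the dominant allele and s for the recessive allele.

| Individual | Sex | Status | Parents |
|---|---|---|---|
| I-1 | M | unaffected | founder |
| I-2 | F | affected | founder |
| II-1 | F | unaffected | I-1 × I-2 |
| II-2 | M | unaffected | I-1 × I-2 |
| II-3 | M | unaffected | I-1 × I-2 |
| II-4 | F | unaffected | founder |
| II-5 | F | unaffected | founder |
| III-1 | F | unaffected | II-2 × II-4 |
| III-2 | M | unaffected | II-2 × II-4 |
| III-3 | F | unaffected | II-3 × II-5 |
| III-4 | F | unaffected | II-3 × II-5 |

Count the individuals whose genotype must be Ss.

Obligate heterozygotes: II-1 is unaffected so carries S and received s from I-2 (ss), so II-1 is Ss; II-2 is unaffected so carries S and received s from I-2 (ss), so II-2 is Ss; II-3 is unaffected so carries S and received s from I-2 (ss), so II-3 is Ss.
Every other individual is either homozygous by phenotype or has at least one consistent homozygous assignment, so the count is 3.

3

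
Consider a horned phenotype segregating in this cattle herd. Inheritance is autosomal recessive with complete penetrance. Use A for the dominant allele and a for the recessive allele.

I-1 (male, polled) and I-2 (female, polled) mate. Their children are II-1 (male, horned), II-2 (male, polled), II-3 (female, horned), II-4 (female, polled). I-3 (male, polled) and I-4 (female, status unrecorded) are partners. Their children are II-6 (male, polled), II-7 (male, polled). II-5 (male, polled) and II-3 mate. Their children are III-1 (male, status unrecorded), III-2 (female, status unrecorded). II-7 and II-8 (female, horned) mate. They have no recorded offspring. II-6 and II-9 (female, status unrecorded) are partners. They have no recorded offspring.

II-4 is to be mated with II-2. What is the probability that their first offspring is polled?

8/9

I-1 is polled so carries A and passed a to II-1 (aa), so I-1 is Aa.
I-2 is polled so carries A and passed a to II-1 (aa), so I-2 is Aa.
II-4 is a polled offspring of I-1 (Aa) × I-2 (Aa), whose cross gives 1/4 AA : 1/2 Aa : 1/4 aa; conditioning on being polled, II-4 is AA with probability 1/3, Aa with probability 2/3.
II-2 is a polled offspring of I-1 (Aa) × I-2 (Aa), whose cross gives 1/4 AA : 1/2 Aa : 1/4 aa; conditioning on being polled, II-2 is AA with probability 1/3, Aa with probability 2/3.
Summing over parental genotype combinations, P(offspring is polled) = 1/9·1 + 2/9·1 + 2/9·1 + 4/9·3/4 = 8/9.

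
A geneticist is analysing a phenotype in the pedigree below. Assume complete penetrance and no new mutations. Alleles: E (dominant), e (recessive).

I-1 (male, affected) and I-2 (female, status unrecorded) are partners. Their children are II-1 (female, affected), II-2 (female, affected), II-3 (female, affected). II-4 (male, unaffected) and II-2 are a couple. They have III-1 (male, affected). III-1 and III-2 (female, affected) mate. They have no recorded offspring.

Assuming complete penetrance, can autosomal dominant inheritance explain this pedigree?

Yes

A consistent assignment under autosomal dominant exists: I-1 EE, I-2 EE, II-1 EE, II-2 EE, II-3 EE, II-4 ee, III-1 Ee, III-2 EE.
In this assignment every recorded phenotype matches its genotype and every non-founder's genotype is obtainable from its parents' genotypes, so the pedigree is consistent.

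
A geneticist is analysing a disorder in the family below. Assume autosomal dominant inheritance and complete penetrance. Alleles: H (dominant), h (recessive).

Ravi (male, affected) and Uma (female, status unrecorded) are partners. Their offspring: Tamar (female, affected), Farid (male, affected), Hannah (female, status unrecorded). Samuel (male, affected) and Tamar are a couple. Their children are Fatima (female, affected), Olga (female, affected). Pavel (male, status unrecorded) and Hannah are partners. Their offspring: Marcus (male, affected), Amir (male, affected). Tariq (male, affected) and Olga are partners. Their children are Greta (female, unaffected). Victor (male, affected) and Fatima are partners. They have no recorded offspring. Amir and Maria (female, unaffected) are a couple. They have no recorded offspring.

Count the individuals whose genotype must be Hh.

Obligate heterozygotes: Olga is affected so carries H and passed h to Greta (hh), so Olga is Hh; Tariq is affected so carries H and passed h to Greta (hh), so Tariq is Hh.
Every other individual is either homozygous by phenotype or has at least one consistent homozygous assignment, so the count is 2.

2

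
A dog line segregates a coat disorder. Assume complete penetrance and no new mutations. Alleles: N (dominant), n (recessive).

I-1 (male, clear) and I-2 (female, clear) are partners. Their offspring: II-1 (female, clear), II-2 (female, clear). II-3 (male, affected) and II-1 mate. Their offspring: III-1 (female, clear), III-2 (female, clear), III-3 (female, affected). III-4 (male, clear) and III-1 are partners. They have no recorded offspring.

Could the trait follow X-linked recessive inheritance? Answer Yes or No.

A consistent assignment under X-linked recessive exists: I-1 X^N Y, I-2 X^N X^n, II-1 X^N X^n, II-2 X^N X^N, II-3 X^n Y, III-1 X^N X^n, III-2 X^N X^n, III-3 X^n X^n, III-4 X^N Y.
In this assignment every recorded phenotype matches its genotype and every non-founder's genotype is obtainable from its parents' genotypes, so the pedigree is consistent.

Yes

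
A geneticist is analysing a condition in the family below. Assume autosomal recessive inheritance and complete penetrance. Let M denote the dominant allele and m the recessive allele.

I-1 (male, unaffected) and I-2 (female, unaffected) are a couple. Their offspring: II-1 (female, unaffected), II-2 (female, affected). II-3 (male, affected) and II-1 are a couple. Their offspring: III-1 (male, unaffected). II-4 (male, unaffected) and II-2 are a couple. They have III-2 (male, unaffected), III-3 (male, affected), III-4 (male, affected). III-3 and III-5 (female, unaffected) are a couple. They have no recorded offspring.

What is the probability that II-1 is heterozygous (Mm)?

1/2

I-1 is unaffected so carries M and passed m to II-2 (mm), so I-1 is Mm.
I-2 is unaffected so carries M and passed m to II-2 (mm), so I-2 is Mm.
Their cross gives offspring ratios 1/4 MM : 1/2 Mm : 1/4 mm. Conditioning on II-1 being unaffected, P(Mm) = 1/2 / 3/4 = 2/3 before taking II-1's own offspring into account.
II-3 is affected, so II-3 is mm.
Now use II-1's offspring. Probability of each recorded status — unaffected son III-1: 1/2 if II-1 is Mm, 1 if MM.
Bayes: P(Mm) = 2/3·1/2 / (2/3·1/2 + 1/3·1) = 1/2.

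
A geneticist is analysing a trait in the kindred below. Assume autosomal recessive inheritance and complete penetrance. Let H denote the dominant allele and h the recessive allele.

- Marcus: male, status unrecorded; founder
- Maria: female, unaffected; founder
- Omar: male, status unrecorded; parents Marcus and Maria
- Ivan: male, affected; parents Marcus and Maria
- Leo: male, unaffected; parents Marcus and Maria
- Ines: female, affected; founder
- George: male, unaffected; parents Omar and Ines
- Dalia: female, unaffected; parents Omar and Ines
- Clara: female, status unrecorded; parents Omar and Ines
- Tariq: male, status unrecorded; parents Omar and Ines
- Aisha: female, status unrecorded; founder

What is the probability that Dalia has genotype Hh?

1

Dalia is unaffected so carries H and received h from Ines (hh), so Dalia is Hh, giving P(Hh) = 1.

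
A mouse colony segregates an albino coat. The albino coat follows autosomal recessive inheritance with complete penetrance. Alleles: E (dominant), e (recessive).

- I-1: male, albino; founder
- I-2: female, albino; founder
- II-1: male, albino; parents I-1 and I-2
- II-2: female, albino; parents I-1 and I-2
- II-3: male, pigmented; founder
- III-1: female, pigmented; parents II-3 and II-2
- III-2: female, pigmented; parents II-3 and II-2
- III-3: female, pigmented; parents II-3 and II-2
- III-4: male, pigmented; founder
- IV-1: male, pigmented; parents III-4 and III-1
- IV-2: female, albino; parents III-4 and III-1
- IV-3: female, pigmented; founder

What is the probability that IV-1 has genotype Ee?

2/3

III-4 is pigmented so carries E and passed e to IV-2 (ee), so III-4 is Ee.
III-1 is pigmented so carries E and received e from II-2 (ee), so III-1 is Ee.
Their cross gives offspring ratios 1/4 EE : 1/2 Ee : 1/4 ee. Conditioning on IV-1 being pigmented, P(Ee) = 1/2 / 3/4 = 2/3.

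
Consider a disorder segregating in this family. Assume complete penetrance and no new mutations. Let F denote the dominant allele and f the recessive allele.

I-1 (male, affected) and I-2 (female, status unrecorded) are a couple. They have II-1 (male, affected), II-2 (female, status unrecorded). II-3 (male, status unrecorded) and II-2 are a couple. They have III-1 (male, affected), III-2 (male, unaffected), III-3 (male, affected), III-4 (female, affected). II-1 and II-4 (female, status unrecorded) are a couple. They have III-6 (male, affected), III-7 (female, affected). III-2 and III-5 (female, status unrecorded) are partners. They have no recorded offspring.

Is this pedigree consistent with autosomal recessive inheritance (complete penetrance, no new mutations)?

A consistent assignment under autosomal recessive exists: I-1 ff, I-2 Ff, II-1 ff, II-2 Ff, II-3 Ff, II-4 Ff, III-1 ff, III-2 FF, III-3 ff, III-4 ff, III-5 FF, III-6 ff, III-7 ff.
In this assignment every recorded phenotype matches its genotype and every non-founder's genotype is obtainable from its parents' genotypes, so the pedigree is consistent.

Yes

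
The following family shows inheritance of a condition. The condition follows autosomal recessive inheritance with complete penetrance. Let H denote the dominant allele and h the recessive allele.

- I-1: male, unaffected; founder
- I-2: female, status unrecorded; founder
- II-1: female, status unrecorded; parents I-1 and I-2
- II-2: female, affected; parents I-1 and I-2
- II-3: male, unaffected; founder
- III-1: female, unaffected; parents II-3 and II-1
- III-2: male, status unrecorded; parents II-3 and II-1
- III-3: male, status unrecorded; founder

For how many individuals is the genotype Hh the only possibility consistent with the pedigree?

Obligate heterozygotes: I-1 is unaffected so carries H and passed h to II-2 (hh), so I-1 is Hh.
Every other individual is either homozygous by phenotype or has at least one consistent homozygous assignment, so the count is 1.

1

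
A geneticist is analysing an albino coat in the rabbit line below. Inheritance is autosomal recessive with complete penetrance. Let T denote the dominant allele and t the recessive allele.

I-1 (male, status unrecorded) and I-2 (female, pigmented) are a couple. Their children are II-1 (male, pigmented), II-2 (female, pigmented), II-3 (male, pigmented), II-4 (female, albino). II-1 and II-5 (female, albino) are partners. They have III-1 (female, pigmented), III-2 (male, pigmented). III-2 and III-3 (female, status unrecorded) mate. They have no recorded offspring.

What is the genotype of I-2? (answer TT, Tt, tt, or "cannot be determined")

From phenotype alone, I-2 is TT or Tt.
I-2 is pigmented so carries T and passed t to II-4 (tt), so I-2 is Tt.

Tt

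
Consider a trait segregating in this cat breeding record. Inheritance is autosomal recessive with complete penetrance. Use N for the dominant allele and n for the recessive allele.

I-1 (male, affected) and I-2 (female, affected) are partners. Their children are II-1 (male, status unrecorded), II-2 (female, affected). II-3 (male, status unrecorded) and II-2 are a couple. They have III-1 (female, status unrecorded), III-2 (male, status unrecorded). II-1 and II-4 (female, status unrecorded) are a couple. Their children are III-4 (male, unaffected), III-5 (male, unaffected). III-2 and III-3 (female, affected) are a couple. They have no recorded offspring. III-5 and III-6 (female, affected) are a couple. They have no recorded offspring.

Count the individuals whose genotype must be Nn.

2

Obligate heterozygotes: III-4 is unaffected so carries N and received n from II-1 (nn), so III-4 is Nn; III-5 is unaffected so carries N and received n from II-1 (nn), so III-5 is Nn.
Every other individual is either homozygous by phenotype or has at least one consistent homozygous assignment, so the count is 2.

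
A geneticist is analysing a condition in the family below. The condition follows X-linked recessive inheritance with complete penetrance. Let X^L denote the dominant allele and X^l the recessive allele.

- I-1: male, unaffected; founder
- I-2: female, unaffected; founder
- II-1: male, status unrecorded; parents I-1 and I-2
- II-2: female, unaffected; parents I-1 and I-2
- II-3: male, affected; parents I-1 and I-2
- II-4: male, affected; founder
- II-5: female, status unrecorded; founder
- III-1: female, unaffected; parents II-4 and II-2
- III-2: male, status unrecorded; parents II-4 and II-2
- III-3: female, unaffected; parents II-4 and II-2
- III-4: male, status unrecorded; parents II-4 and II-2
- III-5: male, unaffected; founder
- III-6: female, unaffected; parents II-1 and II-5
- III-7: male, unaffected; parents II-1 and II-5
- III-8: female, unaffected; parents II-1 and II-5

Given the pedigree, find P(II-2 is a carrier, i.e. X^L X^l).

I-1 is unaffected, so I-1 is X^L Y.
I-2 is unaffected so carries L and passed l to II-3 (X^l Y), so I-2 is X^L X^l.
Their cross gives offspring ratios 1/2 X^L X^L : 1/2 X^L X^l. Conditioning on II-2 being unaffected, P(X^L X^l) = 1/2 / 1 = 1/2 before taking II-2's own offspring into account.
II-4 is affected, so II-4 is X^l Y.
Now use II-2's offspring. Probability of each recorded status — unaffected daughter III-1: 1/2 if II-2 is X^L X^l, 1 if X^L X^L; unaffected daughter III-3: 1/2 if II-2 is X^L X^l, 1 if X^L X^L. (III-2, III-4: equally likely either way, so uninformative.)
Bayes: P(X^L X^l) = 1/2·1/4 / (1/2·1/4 + 1/2·1) = 1/5.

1/5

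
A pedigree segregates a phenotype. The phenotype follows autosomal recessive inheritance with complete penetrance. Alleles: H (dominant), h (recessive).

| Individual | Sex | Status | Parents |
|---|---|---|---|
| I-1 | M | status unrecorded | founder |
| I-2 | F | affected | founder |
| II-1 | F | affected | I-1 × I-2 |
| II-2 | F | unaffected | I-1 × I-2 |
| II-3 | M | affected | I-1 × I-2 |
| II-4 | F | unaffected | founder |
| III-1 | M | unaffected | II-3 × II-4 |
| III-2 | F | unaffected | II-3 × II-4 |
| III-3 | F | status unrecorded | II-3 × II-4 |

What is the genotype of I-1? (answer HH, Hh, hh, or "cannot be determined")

Hh

From phenotype alone, I-1 is HH or Hh or hh.
I-1 passed H to II-2 (Hh, whose h came from I-2) and passed h to II-1 (hh), so I-1 is Hh.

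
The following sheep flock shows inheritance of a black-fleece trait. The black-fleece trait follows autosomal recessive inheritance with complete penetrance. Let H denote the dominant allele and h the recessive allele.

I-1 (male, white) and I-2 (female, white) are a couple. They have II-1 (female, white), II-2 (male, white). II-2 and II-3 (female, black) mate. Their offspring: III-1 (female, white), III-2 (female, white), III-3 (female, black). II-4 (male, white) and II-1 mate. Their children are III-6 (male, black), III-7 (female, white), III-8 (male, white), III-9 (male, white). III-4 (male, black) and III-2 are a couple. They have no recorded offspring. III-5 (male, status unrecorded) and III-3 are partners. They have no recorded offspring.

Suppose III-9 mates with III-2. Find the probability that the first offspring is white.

5/6

II-4 is white so carries H and passed h to III-6 (hh), so II-4 is Hh.
II-1 is white so carries H and passed h to III-6 (hh), so II-1 is Hh.
III-9 is a white offspring of II-4 (Hh) × II-1 (Hh), whose cross gives 1/4 HH : 1/2 Hh : 1/4 hh; conditioning on being white, III-9 is HH with probability 1/3, Hh with probability 2/3.
III-2 is white so carries H and received h from II-3 (hh), so III-2 is Hh.
Summing over parental genotype combinations, P(offspring is white) = 1/3·1 + 2/3·3/4 = 5/6.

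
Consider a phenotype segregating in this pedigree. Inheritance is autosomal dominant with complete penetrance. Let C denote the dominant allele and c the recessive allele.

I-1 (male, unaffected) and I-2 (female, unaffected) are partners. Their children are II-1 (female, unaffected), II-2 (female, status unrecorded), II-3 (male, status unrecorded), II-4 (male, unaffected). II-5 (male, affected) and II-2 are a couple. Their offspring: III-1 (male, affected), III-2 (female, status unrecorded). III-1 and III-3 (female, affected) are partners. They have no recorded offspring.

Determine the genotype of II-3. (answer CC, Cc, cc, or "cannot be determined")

cc

From phenotype alone, II-3 is CC or Cc or cc.
II-3 received c from I-1 (cc) and received c from I-2 (cc), so II-3 is cc.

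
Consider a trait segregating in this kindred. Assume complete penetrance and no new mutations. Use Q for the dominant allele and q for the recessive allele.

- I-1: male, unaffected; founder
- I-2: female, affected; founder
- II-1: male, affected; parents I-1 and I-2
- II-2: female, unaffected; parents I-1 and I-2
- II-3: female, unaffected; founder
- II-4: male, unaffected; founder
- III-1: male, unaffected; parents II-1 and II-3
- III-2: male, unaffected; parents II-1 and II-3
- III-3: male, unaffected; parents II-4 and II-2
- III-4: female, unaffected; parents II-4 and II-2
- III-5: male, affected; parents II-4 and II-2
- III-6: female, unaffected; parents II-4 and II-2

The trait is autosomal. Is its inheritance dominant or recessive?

II-4 and II-2 are both unaffected yet have an affected child III-5. Under dominance, an affected child requires at least one affected parent, so the trait cannot be dominant.

recessive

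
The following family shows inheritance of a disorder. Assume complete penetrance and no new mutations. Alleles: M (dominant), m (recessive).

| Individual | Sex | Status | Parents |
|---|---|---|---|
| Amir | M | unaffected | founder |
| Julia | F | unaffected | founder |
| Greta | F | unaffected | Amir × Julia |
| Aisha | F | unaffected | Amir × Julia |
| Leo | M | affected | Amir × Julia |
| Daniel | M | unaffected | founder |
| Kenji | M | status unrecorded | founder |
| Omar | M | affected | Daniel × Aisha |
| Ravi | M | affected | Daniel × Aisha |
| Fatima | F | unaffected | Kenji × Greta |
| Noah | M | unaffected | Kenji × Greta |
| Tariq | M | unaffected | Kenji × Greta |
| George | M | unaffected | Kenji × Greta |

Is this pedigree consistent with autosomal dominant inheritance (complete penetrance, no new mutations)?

Under autosomal dominant, Leo (affected, male) cannot arise from Amir (unaffected) × Julia (unaffected).

No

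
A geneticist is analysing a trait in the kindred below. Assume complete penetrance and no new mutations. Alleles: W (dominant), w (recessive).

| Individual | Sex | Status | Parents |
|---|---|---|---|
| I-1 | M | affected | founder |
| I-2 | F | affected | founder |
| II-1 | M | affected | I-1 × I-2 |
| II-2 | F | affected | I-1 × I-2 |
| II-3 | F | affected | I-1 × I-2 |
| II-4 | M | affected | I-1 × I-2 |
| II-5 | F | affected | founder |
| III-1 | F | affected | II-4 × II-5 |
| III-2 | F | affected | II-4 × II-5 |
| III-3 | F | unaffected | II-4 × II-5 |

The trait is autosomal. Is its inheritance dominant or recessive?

II-4 and II-5 are both affected yet have an unaffected child III-3. Under a recessive model two affected parents are homozygous and every child would be affected, so the trait cannot be recessive.

dominant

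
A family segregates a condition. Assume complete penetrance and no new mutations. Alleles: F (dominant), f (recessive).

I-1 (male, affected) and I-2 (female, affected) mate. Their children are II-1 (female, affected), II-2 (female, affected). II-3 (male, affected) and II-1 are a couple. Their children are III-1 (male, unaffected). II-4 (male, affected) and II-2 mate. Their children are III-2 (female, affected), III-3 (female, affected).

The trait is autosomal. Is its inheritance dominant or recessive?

II-3 and II-1 are both affected yet have an unaffected child III-1. Under a recessive model two affected parents are homozygous and every child would be affected, so the trait cannot be recessive.

dominant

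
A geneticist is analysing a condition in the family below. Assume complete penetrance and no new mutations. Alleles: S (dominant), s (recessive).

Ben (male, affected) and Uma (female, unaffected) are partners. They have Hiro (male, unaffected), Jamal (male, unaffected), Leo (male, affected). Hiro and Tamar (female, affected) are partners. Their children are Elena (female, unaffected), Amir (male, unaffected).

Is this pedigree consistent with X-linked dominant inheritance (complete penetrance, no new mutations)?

No

Under X-linked dominant, Leo (affected, male) cannot arise from Ben (affected) × Uma (unaffected).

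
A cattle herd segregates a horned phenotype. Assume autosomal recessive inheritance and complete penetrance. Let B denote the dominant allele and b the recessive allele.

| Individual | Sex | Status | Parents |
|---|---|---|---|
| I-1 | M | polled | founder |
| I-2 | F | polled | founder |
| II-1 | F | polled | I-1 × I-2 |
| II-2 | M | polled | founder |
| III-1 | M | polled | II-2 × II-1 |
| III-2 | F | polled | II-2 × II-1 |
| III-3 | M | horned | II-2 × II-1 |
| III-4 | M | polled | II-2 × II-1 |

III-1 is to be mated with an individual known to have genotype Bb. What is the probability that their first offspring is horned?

1/6

II-2 is polled so carries B and passed b to III-3 (bb), so II-2 is Bb.
II-1 is polled so carries B and passed b to III-3 (bb), so II-1 is Bb.
III-1 is a polled offspring of II-2 (Bb) × II-1 (Bb), whose cross gives 1/4 BB : 1/2 Bb : 1/4 bb; conditioning on being polled, III-1 is BB with probability 1/3, Bb with probability 2/3.
Summing over parental genotype combinations, P(offspring is horned) = 2/3·1/4 = 1/6.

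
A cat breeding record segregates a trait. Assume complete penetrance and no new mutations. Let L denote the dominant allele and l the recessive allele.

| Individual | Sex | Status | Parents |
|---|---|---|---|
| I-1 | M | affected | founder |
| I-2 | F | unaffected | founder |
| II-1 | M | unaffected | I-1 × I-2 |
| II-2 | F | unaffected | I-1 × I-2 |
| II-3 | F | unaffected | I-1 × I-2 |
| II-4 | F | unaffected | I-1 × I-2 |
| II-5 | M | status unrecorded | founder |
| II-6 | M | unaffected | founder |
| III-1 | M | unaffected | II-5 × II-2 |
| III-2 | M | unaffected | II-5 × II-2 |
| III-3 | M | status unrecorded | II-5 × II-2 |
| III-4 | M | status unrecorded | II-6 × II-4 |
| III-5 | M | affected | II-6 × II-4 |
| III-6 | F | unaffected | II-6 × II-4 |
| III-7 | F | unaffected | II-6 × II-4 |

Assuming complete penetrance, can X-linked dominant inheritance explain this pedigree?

No

Under X-linked dominant, II-2 (unaffected, female) cannot arise from I-1 (affected) × I-2 (unaffected).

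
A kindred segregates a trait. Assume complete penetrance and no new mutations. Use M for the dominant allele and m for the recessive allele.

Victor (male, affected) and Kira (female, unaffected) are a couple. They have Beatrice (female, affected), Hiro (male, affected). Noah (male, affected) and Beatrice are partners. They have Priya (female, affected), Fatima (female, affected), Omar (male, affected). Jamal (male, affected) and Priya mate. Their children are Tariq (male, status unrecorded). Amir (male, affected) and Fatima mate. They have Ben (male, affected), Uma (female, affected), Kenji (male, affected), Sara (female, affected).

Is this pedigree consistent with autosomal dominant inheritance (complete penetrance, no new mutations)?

A consistent assignment under autosomal dominant exists: Victor MM, Kira mm, Beatrice Mm, Hiro Mm, Noah MM, Priya MM, Fatima MM, Omar MM, Jamal MM, Amir MM, Tariq MM, Ben MM, Uma MM, Kenji MM, Sara MM.
In this assignment every recorded phenotype matches its genotype and every non-founder's genotype is obtainable from its parents' genotypes, so the pedigree is consistent.

Yes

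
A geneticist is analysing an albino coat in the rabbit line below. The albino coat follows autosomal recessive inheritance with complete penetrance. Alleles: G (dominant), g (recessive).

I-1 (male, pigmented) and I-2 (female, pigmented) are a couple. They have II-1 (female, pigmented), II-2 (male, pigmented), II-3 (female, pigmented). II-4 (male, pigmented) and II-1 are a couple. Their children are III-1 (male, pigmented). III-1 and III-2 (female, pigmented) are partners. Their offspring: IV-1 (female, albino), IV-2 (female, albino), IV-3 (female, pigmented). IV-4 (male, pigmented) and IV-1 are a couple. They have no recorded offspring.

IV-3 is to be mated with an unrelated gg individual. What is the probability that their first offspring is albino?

1/3

III-1 is pigmented so carries G and passed g to IV-1 (gg), so III-1 is Gg.
III-2 is pigmented so carries G and passed g to IV-1 (gg), so III-2 is Gg.
IV-3 is a pigmented offspring of III-1 (Gg) × III-2 (Gg), whose cross gives 1/4 GG : 1/2 Gg : 1/4 gg; conditioning on being pigmented, IV-3 is GG with probability 1/3, Gg with probability 2/3.
Summing over parental genotype combinations, P(offspring is albino) = 2/3·1/2 = 1/3.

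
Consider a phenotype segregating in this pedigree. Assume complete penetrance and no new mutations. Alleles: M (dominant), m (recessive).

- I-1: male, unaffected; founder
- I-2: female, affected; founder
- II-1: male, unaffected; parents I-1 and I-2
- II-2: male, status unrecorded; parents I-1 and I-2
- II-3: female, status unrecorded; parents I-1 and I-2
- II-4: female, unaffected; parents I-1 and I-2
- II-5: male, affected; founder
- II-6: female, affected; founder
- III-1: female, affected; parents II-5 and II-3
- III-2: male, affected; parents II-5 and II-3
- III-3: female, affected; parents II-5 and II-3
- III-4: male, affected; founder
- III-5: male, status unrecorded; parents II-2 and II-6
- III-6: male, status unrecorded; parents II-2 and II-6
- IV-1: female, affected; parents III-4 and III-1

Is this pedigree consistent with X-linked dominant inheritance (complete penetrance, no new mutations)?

Yes

A consistent assignment under X-linked dominant exists: I-1 X^m Y, I-2 X^M X^m, II-1 X^m Y, II-2 X^M Y, II-3 X^M X^m, II-4 X^m X^m, II-5 X^M Y, II-6 X^M X^M, III-1 X^M X^M, III-2 X^M Y, III-3 X^M X^M, III-4 X^M Y, III-5 X^M Y, III-6 X^M Y, IV-1 X^M X^M.
In this assignment every recorded phenotype matches its genotype and every non-founder's genotype is obtainable from its parents' genotypes, so the pedigree is consistent.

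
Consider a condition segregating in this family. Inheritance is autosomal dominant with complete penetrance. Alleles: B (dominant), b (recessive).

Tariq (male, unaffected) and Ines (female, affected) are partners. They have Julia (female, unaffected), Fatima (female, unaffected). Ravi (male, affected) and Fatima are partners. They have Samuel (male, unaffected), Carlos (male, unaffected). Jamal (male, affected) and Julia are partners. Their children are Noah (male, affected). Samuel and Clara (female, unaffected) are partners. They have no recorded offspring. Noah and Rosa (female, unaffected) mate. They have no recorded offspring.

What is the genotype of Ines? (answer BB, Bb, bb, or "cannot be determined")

Bb

From phenotype alone, Ines is BB or Bb.
Ines is affected so carries B and passed b to Julia (bb), so Ines is Bb.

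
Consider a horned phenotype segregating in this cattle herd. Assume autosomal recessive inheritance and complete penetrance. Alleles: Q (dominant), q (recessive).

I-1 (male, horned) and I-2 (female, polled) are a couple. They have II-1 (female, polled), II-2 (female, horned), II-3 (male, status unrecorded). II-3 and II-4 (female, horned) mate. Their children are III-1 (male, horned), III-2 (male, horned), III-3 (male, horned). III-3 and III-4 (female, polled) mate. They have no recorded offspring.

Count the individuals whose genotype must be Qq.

2

Obligate heterozygotes: I-2 is polled so carries Q and passed q to II-2 (qq), so I-2 is Qq; II-1 is polled so carries Q and received q from I-1 (qq), so II-1 is Qq.
Every other individual is either homozygous by phenotype or has at least one consistent homozygous assignment, so the count is 2.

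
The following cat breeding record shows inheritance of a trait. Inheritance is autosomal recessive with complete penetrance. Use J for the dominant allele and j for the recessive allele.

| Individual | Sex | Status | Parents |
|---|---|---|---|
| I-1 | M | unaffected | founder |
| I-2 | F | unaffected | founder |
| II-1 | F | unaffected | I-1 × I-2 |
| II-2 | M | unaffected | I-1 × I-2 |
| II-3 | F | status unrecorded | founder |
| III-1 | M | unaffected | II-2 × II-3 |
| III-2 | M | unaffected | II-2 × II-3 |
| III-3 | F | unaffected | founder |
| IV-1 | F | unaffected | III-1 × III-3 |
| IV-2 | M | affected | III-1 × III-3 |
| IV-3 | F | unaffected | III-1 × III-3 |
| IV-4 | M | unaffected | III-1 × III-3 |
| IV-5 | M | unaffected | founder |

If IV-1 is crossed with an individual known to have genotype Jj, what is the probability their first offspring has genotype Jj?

1/2

III-1 is unaffected so carries J and passed j to IV-2 (jj), so III-1 is Jj.
III-3 is unaffected so carries J and passed j to IV-2 (jj), so III-3 is Jj.
IV-1 is an unaffected offspring of III-1 (Jj) × III-3 (Jj), whose cross gives 1/4 JJ : 1/2 Jj : 1/4 jj; conditioning on being unaffected, IV-1 is JJ with probability 1/3, Jj with probability 2/3.
Summing over parental genotype combinations, P(offspring has genotype Jj) = 1/3·1/2 + 2/3·1/2 = 1/2.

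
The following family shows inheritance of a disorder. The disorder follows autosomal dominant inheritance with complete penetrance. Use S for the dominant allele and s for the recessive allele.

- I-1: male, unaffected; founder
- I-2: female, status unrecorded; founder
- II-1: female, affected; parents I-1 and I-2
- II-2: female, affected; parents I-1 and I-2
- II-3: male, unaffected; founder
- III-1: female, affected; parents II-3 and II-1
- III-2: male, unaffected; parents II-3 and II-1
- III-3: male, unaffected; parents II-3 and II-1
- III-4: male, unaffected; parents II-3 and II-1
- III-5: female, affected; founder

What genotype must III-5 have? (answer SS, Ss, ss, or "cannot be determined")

cannot be determined

III-5's phenotype allows SS or Ss, and no parent or child forces a single allele at both positions; consistent genotype assignments exist with III-5 as SS or Ss.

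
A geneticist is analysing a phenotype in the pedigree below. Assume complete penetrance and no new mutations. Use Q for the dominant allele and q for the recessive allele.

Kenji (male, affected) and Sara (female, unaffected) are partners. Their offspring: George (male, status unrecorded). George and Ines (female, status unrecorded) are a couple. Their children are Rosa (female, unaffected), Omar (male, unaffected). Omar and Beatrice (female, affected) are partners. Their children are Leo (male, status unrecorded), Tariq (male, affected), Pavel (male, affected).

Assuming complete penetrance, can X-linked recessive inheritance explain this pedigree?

A consistent assignment under X-linked recessive exists: Kenji X^q Y, Sara X^Q X^Q, George X^Q Y, Ines X^Q X^Q, Rosa X^Q X^Q, Omar X^Q Y, Beatrice X^q X^q, Leo X^q Y, Tariq X^q Y, Pavel X^q Y.
In this assignment every recorded phenotype matches its genotype and every non-founder's genotype is obtainable from its parents' genotypes, so the pedigree is consistent.

Yes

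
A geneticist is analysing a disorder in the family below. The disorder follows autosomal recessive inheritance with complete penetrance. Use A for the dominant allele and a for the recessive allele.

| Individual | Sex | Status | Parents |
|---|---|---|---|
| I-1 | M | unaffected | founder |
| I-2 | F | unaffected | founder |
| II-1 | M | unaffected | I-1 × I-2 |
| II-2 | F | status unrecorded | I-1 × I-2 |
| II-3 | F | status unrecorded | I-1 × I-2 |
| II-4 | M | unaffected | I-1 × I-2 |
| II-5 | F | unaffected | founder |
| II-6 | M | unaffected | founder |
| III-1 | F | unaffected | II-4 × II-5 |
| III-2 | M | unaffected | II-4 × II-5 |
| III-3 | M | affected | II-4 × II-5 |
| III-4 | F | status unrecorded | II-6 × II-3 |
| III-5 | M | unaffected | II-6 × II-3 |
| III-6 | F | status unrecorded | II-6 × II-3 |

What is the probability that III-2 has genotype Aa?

2/3

II-4 is unaffected so carries A and passed a to III-3 (aa), so II-4 is Aa.
II-5 is unaffected so carries A and passed a to III-3 (aa), so II-5 is Aa.
Their cross gives offspring ratios 1/4 AA : 1/2 Aa : 1/4 aa. Conditioning on III-2 being unaffected, P(Aa) = 1/2 / 3/4 = 2/3.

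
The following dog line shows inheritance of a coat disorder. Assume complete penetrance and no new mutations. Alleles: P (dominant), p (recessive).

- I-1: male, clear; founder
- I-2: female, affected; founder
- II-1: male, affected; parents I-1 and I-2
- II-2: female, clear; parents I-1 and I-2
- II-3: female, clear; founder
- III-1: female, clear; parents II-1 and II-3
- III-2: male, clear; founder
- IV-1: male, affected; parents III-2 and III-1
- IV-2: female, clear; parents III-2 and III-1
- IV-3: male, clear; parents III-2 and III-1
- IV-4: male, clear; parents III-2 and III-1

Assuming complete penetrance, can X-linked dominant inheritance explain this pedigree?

No

Under X-linked dominant, III-1 (clear, female) cannot arise from II-1 (affected) × II-3 (clear).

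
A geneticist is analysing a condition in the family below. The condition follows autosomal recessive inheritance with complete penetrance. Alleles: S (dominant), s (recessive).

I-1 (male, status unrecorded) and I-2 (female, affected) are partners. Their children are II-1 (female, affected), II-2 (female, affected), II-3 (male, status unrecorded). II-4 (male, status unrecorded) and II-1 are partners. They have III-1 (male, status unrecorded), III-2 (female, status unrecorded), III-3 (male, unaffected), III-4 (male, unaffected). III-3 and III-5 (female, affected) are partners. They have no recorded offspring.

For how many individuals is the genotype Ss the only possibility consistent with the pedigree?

Obligate heterozygotes: III-3 is unaffected so carries S and received s from II-1 (ss), so III-3 is Ss; III-4 is unaffected so carries S and received s from II-1 (ss), so III-4 is Ss.
Every other individual is either homozygous by phenotype or has at least one consistent homozygous assignment, so the count is 2.

2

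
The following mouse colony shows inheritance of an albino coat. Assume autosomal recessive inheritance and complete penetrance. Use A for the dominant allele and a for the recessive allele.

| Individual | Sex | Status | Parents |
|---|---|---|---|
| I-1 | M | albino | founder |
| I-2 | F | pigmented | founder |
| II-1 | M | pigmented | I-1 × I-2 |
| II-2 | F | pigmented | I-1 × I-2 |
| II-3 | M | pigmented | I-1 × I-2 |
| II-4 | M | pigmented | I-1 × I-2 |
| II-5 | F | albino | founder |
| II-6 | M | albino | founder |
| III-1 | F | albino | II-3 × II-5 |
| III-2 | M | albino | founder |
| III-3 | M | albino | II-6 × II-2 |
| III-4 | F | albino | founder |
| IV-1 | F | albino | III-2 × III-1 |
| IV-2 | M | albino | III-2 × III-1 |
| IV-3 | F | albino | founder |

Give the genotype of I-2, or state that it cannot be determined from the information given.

cannot be determined

I-2's phenotype allows AA or Aa, and no parent or child forces a single allele at both positions; consistent genotype assignments exist with I-2 as AA or Aa.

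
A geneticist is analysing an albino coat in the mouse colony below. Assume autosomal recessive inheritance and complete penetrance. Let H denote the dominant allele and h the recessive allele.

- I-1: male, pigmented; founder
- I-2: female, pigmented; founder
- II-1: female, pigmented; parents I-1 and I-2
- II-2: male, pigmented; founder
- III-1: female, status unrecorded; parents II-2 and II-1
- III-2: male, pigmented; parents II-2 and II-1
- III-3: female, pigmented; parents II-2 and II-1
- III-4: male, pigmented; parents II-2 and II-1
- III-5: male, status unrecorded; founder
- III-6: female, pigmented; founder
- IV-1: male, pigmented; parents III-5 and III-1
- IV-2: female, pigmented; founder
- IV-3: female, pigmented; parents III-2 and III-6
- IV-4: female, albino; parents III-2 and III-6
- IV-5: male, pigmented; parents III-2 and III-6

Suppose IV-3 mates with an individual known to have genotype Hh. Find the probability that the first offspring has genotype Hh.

1/2

III-2 is pigmented so carries H and passed h to IV-4 (hh), so III-2 is Hh.
III-6 is pigmented so carries H and passed h to IV-4 (hh), so III-6 is Hh.
IV-3 is a pigmented offspring of III-2 (Hh) × III-6 (Hh), whose cross gives 1/4 HH : 1/2 Hh : 1/4 hh; conditioning on being pigmented, IV-3 is HH with probability 1/3, Hh with probability 2/3.
Summing over parental genotype combinations, P(offspring has genotype Hh) = 1/3·1/2 + 2/3·1/2 = 1/2.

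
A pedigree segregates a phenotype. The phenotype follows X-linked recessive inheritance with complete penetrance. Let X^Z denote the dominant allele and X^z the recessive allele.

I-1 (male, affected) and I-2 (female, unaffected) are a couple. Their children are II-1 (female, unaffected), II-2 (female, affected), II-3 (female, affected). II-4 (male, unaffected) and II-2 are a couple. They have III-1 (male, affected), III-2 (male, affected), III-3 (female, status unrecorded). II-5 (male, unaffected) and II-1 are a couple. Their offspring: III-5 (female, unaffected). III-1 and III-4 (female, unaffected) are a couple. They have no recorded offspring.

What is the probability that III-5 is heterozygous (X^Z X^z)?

II-5 is unaffected, so II-5 is X^Z Y.
II-1 is unaffected so carries Z and received z from I-1 (X^z Y), so II-1 is X^Z X^z.
Their cross gives offspring ratios 1/2 X^Z X^Z : 1/2 X^Z X^z. Conditioning on III-5 being unaffected, P(X^Z X^z) = 1/2 / 1 = 1/2.

1/2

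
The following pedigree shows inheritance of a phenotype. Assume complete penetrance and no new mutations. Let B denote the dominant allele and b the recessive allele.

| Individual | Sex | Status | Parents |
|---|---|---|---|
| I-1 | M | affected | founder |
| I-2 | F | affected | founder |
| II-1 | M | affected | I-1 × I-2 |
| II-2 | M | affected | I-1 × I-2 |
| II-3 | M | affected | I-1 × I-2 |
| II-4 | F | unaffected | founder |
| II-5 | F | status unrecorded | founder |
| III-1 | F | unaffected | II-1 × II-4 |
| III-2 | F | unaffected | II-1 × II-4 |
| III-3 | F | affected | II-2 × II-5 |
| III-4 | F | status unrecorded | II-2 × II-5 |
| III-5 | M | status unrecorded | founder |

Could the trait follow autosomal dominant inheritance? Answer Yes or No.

A consistent assignment under autosomal dominant exists: I-1 BB, I-2 Bb, II-1 Bb, II-2 BB, II-3 BB, II-4 bb, II-5 BB, III-1 bb, III-2 bb, III-3 BB, III-4 BB, III-5 BB.
In this assignment every recorded phenotype matches its genotype and every non-founder's genotype is obtainable from its parents' genotypes, so the pedigree is consistent.

Yes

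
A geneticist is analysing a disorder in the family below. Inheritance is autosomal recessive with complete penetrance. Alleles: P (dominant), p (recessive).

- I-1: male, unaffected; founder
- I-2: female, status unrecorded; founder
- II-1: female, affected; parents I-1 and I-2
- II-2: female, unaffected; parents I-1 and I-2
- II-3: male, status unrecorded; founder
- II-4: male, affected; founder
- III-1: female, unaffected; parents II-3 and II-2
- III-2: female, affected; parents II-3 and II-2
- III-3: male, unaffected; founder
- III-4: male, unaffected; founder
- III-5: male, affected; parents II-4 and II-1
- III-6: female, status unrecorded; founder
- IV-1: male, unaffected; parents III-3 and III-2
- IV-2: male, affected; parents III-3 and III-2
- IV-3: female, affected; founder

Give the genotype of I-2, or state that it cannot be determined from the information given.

cannot be determined

I-2's phenotype is unrecorded, and no parent or child forces a single allele at both positions; consistent genotype assignments exist with I-2 as Pp or pp.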